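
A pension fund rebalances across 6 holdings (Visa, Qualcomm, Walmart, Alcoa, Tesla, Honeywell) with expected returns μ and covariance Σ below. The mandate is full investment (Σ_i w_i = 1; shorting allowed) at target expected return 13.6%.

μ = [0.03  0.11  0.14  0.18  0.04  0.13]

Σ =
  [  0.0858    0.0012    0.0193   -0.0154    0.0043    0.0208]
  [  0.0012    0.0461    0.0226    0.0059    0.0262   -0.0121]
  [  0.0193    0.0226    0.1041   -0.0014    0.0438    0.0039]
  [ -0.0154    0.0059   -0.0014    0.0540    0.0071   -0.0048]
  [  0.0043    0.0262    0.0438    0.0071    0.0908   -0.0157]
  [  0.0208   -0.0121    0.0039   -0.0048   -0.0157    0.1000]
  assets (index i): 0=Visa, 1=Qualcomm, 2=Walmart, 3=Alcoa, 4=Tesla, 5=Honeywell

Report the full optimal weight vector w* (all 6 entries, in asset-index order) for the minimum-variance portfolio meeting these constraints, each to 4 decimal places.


0.1017  0.2766  0.0865  0.3768  -0.0222  0.1806

g=Σ⁻¹μ = [0.3659  2.2172  1.1069  3.4573  -0.7623  1.4953]
h=Σ⁻¹𝟙 = [11.7302  18.4010  1.1821  20.2507  4.9820  11.4947]
a=μᵀg=1.196034  b=𝟙ᵀg=7.880229  c=𝟙ᵀh=68.040747  D=ac−b²=19.281047
λ₁=(c·0.136−b)/D = (68.040747·0.136−7.880229)/19.281047 = 0.071226
λ₂=(a−b·0.136)/D = (1.196034−7.880229·0.136)/19.281047 = 0.006448
w* = 0.071226·g + 0.006448·h:
  w_0 = 0.071226·0.3659 + 0.006448·11.7302 = 0.1017  (Visa)
  w_1 = 0.071226·2.2172 + 0.006448·18.4010 = 0.2766  (Qualcomm)
  w_2 = 0.071226·1.1069 + 0.006448·1.1821 = 0.0865  (Walmart)
  w_3 = 0.071226·3.4573 + 0.006448·20.2507 = 0.3768  (Alcoa)
  w_4 = 0.071226·-0.7623 + 0.006448·4.9820 = -0.0222  (Tesla)
  w_5 = 0.071226·1.4953 + 0.006448·11.4947 = 0.1806  (Honeywell)
Σw_i=1.0000  μᵀw=0.1360
σ²=wᵀΣw=λ₁·μ_p+λ₂ = 0.071226·0.136 + 0.006448 = 0.016135 ≈ 0.0161


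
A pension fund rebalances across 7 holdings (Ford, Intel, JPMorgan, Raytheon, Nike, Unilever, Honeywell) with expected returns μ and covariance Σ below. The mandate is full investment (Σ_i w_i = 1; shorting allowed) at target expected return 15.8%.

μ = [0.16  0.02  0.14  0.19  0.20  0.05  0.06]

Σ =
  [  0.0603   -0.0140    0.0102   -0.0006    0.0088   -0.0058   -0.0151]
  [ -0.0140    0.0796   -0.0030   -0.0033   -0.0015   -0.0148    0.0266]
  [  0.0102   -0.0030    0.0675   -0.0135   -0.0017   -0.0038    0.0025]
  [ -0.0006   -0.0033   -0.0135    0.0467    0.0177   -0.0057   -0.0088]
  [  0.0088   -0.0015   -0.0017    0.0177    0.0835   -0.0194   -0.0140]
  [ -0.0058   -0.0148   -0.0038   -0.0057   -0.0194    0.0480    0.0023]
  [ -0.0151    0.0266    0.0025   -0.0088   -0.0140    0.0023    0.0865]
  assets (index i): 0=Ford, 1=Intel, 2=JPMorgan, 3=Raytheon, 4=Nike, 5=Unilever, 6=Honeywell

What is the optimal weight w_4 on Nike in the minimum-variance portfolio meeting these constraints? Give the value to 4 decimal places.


p=Σ⁻¹μ = [2.8891  1.2420  2.8612  4.8922  2.1715  3.3873  1.4924]
q=Σ⁻¹𝟙 = [23.5334  22.5533  20.6985  30.8596  15.5789  41.6225  12.6893]
a=μᵀp=2.510394  b=𝟙ᵀp=18.935793  c=𝟙ᵀq=167.535619  D=ac−b²=62.016087
λ₁=(c·0.158−b)/D = (167.535619·0.158−18.935793)/62.016087 = 0.121498
λ₂=(a−b·0.158)/D = (2.510394−18.935793·0.158)/62.016087 = -0.007763
w* = 0.121498·p + -0.007763·q:
  w_0 = 0.121498·2.8891 + -0.007763·23.5334 = 0.1683  (Ford)
  w_1 = 0.121498·1.2420 + -0.007763·22.5533 = -0.0242  (Intel)
  w_2 = 0.121498·2.8612 + -0.007763·20.6985 = 0.1869  (JPMorgan)
  w_3 = 0.121498·4.8922 + -0.007763·30.8596 = 0.3548  (Raytheon)
  w_4 = 0.121498·2.1715 + -0.007763·15.5789 = 0.1429  (Nike)
  w_5 = 0.121498·3.3873 + -0.007763·41.6225 = 0.0884  (Unilever)
  w_6 = 0.121498·1.4924 + -0.007763·12.6893 = 0.0828  (Honeywell)
Σw_i=1.0000  μᵀw=0.1580
σ²=wᵀΣw=λ₁·μ_p+λ₂ = 0.121498·0.158 + -0.007763 = 0.011433 ≈ 0.0114

0.1429


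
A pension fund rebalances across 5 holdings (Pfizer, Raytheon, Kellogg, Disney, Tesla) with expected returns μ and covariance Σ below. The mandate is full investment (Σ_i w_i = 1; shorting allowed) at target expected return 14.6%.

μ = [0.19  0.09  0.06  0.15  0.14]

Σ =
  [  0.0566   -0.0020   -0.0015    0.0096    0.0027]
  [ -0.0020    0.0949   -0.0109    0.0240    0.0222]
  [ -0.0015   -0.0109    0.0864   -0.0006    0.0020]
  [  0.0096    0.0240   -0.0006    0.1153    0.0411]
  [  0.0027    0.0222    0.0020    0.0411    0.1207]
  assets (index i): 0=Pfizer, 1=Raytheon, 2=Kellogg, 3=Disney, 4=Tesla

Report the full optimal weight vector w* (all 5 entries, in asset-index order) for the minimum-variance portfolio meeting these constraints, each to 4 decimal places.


0.4955  0.1419  0.1577  0.0934  0.1115

x=Σ⁻¹μ = [3.2689  0.7905  0.8385  0.6123  0.7190]
y=Σ⁻¹𝟙 = [17.5789  10.4685  13.1183  3.4706  4.5672]
a=μᵀx=0.935053  b=𝟙ᵀx=6.229248  c=𝟙ᵀy=49.203497  D=ac−b²=7.204358
λ₁=(c·0.146−b)/D = (49.203497·0.146−6.229248)/7.204358 = 0.132484
λ₂=(a−b·0.146)/D = (0.935053−6.229248·0.146)/7.204358 = 0.003551
w* = 0.132484·x + 0.003551·y:
  w_0 = 0.132484·3.2689 + 0.003551·17.5789 = 0.4955  (Pfizer)
  w_1 = 0.132484·0.7905 + 0.003551·10.4685 = 0.1419  (Raytheon)
  w_2 = 0.132484·0.8385 + 0.003551·13.1183 = 0.1577  (Kellogg)
  w_3 = 0.132484·0.6123 + 0.003551·3.4706 = 0.0934  (Disney)
  w_4 = 0.132484·0.7190 + 0.003551·4.5672 = 0.1115  (Tesla)
Σw_i=1.0000  μᵀw=0.1460
σ²=wᵀΣw=λ₁·μ_p+λ₂ = 0.132484·0.146 + 0.003551 = 0.022894 ≈ 0.0229


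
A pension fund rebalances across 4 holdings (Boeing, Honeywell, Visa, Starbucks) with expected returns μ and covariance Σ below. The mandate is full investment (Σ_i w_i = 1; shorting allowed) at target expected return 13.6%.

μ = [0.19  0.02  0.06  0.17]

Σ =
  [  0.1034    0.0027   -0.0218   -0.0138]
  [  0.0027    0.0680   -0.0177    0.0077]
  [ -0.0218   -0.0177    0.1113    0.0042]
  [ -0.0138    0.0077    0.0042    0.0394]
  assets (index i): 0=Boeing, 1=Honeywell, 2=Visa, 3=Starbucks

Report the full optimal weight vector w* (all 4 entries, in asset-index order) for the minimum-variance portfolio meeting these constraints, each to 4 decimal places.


u=Σ⁻¹μ = [2.7161  -0.1839  0.8452  5.2119]
v=Σ⁻¹𝟙 = [15.6580  14.5505  13.3619  26.5970]
a=μᵀu=1.449113  b=𝟙ᵀu=8.589246  c=𝟙ᵀv=70.167455  D=ac−b²=27.905423
λ₁=(c·0.136−b)/D = (70.167455·0.136−8.589246)/27.905423 = 0.034170
λ₂=(a−b·0.136)/D = (1.449113−8.589246·0.136)/27.905423 = 0.010069
w* = 0.034170·u + 0.010069·v:
  w_0 = 0.034170·2.7161 + 0.010069·15.6580 = 0.2505  (Boeing)
  w_1 = 0.034170·-0.1839 + 0.010069·14.5505 = 0.1402  (Honeywell)
  w_2 = 0.034170·0.8452 + 0.010069·13.3619 = 0.1634  (Visa)
  w_3 = 0.034170·5.2119 + 0.010069·26.5970 = 0.4459  (Starbucks)
Σw_i=1.0000  μᵀw=0.1360
σ²=wᵀΣw=λ₁·μ_p+λ₂ = 0.034170·0.136 + 0.010069 = 0.014716 ≈ 0.0147

0.2505  0.1402  0.1634  0.4459


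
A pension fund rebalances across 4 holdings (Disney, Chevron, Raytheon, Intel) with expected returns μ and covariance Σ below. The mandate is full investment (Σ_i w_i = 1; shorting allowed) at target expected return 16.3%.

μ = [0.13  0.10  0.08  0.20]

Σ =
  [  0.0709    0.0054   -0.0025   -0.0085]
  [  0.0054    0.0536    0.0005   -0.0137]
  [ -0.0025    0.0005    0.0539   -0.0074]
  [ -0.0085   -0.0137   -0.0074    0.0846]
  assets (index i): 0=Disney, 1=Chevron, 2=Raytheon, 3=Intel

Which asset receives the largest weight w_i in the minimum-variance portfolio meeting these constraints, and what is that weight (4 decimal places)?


Intel (0.5520)

g=Σ⁻¹μ = [2.0948  2.4396  1.9904  3.1437]
h=Σ⁻¹𝟙 = [15.4668  21.6970  21.6475  18.7814]
a=μᵀg=1.304255  b=𝟙ᵀg=9.668476  c=𝟙ᵀh=77.592790  D=ac−b²=7.721377
λ₁=(c·0.163−b)/D = (77.592790·0.163−9.668476)/7.721377 = 0.385831
λ₂=(a−b·0.163)/D = (1.304255−9.668476·0.163)/7.721377 = -0.035189
w* = 0.385831·g + -0.035189·h:
  w_0 = 0.385831·2.0948 + -0.035189·15.4668 = 0.2640  (Disney)
  w_1 = 0.385831·2.4396 + -0.035189·21.6970 = 0.1778  (Chevron)
  w_2 = 0.385831·1.9904 + -0.035189·21.6475 = 0.0062  (Raytheon)
  w_3 = 0.385831·3.1437 + -0.035189·18.7814 = 0.5520  (Intel)
Σw_i=1.0000  μᵀw=0.1630
σ²=wᵀΣw=λ₁·μ_p+λ₂ = 0.385831·0.163 + -0.035189 = 0.027702 ≈ 0.0277


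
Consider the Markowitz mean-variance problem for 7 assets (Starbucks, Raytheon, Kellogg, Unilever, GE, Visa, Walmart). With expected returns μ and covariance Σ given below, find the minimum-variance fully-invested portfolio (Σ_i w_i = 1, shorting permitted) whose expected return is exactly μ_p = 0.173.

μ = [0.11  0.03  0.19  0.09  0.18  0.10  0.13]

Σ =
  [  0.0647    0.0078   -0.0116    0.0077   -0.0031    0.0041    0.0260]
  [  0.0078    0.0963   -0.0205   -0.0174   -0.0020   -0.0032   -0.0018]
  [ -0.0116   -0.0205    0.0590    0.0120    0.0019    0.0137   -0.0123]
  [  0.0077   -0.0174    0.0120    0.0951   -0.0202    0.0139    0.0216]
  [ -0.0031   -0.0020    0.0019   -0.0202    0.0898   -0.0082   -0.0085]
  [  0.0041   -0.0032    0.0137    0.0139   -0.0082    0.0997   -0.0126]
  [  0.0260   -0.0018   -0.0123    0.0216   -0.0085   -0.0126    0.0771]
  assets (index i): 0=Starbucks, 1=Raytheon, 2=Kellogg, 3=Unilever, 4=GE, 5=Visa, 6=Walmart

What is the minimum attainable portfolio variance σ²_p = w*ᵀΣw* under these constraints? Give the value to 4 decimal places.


g=Σ⁻¹μ = [1.4119  1.2511  4.0197  0.4468  2.3770  0.8382  2.1543]
h=Σ⁻¹𝟙 = [11.1624  16.9431  23.7213  8.5149  15.4460  8.7241  14.1289]
a=μᵀg=1.788536  b=𝟙ᵀg=12.499003  c=𝟙ᵀh=98.640760  D=ac−b²=20.197493
λ₁=(c·0.173−b)/D = (98.640760·0.173−12.499003)/20.197493 = 0.226060
λ₂=(a−b·0.173)/D = (1.788536−12.499003·0.173)/20.197493 = -0.018507
w* = 0.226060·g + -0.018507·h:
  w_0 = 0.226060·1.4119 + -0.018507·11.1624 = 0.1126  (Starbucks)
  w_1 = 0.226060·1.2511 + -0.018507·16.9431 = -0.0307  (Raytheon)
  w_2 = 0.226060·4.0197 + -0.018507·23.7213 = 0.4697  (Kellogg)
  w_3 = 0.226060·0.4468 + -0.018507·8.5149 = -0.0566  (Unilever)
  w_4 = 0.226060·2.3770 + -0.018507·15.4460 = 0.2515  (GE)
  w_5 = 0.226060·0.8382 + -0.018507·8.7241 = 0.0280  (Visa)
  w_6 = 0.226060·2.1543 + -0.018507·14.1289 = 0.2255  (Walmart)
Σw_i=1.0000  μᵀw=0.1730
σ²=wᵀΣw=λ₁·μ_p+λ₂ = 0.226060·0.173 + -0.018507 = 0.020602 ≈ 0.0206

0.0206


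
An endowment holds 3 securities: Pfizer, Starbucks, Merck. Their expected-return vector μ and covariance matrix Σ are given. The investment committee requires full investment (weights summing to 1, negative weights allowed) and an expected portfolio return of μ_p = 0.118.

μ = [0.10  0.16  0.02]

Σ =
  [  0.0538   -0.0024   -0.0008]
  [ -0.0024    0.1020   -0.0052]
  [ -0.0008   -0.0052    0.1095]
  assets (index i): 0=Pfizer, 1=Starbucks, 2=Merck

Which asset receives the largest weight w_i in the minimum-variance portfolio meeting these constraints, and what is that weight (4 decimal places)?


u=Σ⁻¹μ = [1.9354  1.6281  0.2741]
v=Σ⁻¹𝟙 = [19.2126  10.7548  9.7835]
a=μᵀu=0.459529  b=𝟙ᵀu=3.837691  c=𝟙ᵀv=39.750870  D=ac−b²=3.538807
λ₁=(c·0.118−b)/D = (39.750870·0.118−3.837691)/3.538807 = 0.241017
λ₂=(a−b·0.118)/D = (0.459529−3.837691·0.118)/3.538807 = 0.001888
w* = 0.241017·u + 0.001888·v:
  w_0 = 0.241017·1.9354 + 0.001888·19.2126 = 0.5027  (Pfizer)
  w_1 = 0.241017·1.6281 + 0.001888·10.7548 = 0.4127  (Starbucks)
  w_2 = 0.241017·0.2741 + 0.001888·9.7835 = 0.0845  (Merck)
Σw_i=1.0000  μᵀw=0.1180
σ²=wᵀΣw=λ₁·μ_p+λ₂ = 0.241017·0.118 + 0.001888 = 0.030328 ≈ 0.0303

Pfizer (0.5027)


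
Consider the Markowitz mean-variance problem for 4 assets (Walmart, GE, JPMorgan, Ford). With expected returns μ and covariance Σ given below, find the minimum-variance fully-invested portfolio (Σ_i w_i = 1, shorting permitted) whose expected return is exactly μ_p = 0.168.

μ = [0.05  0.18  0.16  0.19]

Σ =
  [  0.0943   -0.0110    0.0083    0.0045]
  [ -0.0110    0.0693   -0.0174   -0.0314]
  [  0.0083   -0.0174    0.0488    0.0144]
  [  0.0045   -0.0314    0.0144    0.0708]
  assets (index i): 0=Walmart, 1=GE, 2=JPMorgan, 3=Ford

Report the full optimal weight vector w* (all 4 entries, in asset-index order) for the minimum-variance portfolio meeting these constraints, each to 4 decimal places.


0.0734  0.3783  0.2648  0.2835

x=Σ⁻¹μ = [0.6384  5.6518  3.8998  4.3565]
y=Σ⁻¹𝟙 = [11.2419  32.5445  23.3703  23.0901]
a=μᵀx=2.500943  b=𝟙ᵀx=14.546451  c=𝟙ᵀy=90.246677  D=ac−b²=14.102523
λ₁=(c·0.168−b)/D = (90.246677·0.168−14.546451)/14.102523 = 0.043609
λ₂=(a−b·0.168)/D = (2.500943−14.546451·0.168)/14.102523 = 0.004052
w* = 0.043609·x + 0.004052·y:
  w_0 = 0.043609·0.6384 + 0.004052·11.2419 = 0.0734  (Walmart)
  w_1 = 0.043609·5.6518 + 0.004052·32.5445 = 0.3783  (GE)
  w_2 = 0.043609·3.8998 + 0.004052·23.3703 = 0.2648  (JPMorgan)
  w_3 = 0.043609·4.3565 + 0.004052·23.0901 = 0.2835  (Ford)
Σw_i=1.0000  μᵀw=0.1680
σ²=wᵀΣw=λ₁·μ_p+λ₂ = 0.043609·0.168 + 0.004052 = 0.011378 ≈ 0.0114


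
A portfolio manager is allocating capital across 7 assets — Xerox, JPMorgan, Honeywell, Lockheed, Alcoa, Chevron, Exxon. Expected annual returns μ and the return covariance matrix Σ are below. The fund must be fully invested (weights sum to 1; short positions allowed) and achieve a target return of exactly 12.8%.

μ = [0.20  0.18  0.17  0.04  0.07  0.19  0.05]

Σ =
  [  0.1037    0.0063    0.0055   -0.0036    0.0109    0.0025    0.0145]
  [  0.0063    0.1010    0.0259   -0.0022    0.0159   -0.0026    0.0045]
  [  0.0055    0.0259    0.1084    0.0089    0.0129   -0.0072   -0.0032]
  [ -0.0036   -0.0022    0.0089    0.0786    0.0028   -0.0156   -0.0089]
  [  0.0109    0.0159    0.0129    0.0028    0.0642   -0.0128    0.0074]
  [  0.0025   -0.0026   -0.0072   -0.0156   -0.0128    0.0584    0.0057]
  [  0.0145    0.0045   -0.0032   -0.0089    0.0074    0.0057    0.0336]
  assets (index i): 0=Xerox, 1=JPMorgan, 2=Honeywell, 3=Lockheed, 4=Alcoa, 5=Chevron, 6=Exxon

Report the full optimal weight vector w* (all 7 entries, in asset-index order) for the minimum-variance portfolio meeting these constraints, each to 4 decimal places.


g=Σ⁻¹μ = [1.6056  1.3405  1.2173  1.2472  0.9458  3.9164  0.1892]
h=Σ⁻¹𝟙 = [4.0144  5.7196  6.8561  19.4697  12.9169  23.5223  26.2384]
a=μᵀg=1.639035  b=𝟙ᵀg=10.462066  c=𝟙ᵀh=98.737374  D=ac−b²=52.379175
λ₁=(c·0.128−b)/D = (98.737374·0.128−10.462066)/52.379175 = 0.041549
λ₂=(a−b·0.128)/D = (1.639035−10.462066·0.128)/52.379175 = 0.005725
w* = 0.041549·g + 0.005725·h:
  w_0 = 0.041549·1.6056 + 0.005725·4.0144 = 0.0897  (Xerox)
  w_1 = 0.041549·1.3405 + 0.005725·5.7196 = 0.0884  (JPMorgan)
  w_2 = 0.041549·1.2173 + 0.005725·6.8561 = 0.0898  (Honeywell)
  w_3 = 0.041549·1.2472 + 0.005725·19.4697 = 0.1633  (Lockheed)
  w_4 = 0.041549·0.9458 + 0.005725·12.9169 = 0.1133  (Alcoa)
  w_5 = 0.041549·3.9164 + 0.005725·23.5223 = 0.2974  (Chevron)
  w_6 = 0.041549·0.1892 + 0.005725·26.2384 = 0.1581  (Exxon)
Σw_i=1.0000  μᵀw=0.1280
σ²=wᵀΣw=λ₁·μ_p+λ₂ = 0.041549·0.128 + 0.005725 = 0.011044 ≈ 0.0110

0.0897  0.0884  0.0898  0.1633  0.1133  0.2974  0.1581


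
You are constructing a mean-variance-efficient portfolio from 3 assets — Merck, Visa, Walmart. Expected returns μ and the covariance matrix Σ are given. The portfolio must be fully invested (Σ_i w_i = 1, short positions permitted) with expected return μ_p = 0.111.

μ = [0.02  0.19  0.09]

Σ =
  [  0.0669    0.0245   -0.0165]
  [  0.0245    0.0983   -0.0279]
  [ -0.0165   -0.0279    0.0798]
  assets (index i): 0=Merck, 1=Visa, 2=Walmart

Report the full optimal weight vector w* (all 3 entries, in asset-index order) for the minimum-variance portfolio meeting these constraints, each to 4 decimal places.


u=Σ⁻¹μ = [-0.1384  2.5304  1.9839]
v=Σ⁻¹𝟙 = [15.4767  11.9682  19.9158]
a=μᵀu=0.656566  b=𝟙ᵀu=4.375903  c=𝟙ᵀv=47.360599  D=ac−b²=11.946841
λ₁=(c·0.111−b)/D = (47.360599·0.111−4.375903)/11.946841 = 0.073754
λ₂=(a−b·0.111)/D = (0.656566−4.375903·0.111)/11.946841 = 0.014300
w* = 0.073754·u + 0.014300·v:
  w_0 = 0.073754·-0.1384 + 0.014300·15.4767 = 0.2111  (Merck)
  w_1 = 0.073754·2.5304 + 0.014300·11.9682 = 0.3578  (Visa)
  w_2 = 0.073754·1.9839 + 0.014300·19.9158 = 0.4311  (Walmart)
Σw_i=1.0000  μᵀw=0.1110
σ²=wᵀΣw=λ₁·μ_p+λ₂ = 0.073754·0.111 + 0.014300 = 0.022487 ≈ 0.0225

0.2111  0.3578  0.4311


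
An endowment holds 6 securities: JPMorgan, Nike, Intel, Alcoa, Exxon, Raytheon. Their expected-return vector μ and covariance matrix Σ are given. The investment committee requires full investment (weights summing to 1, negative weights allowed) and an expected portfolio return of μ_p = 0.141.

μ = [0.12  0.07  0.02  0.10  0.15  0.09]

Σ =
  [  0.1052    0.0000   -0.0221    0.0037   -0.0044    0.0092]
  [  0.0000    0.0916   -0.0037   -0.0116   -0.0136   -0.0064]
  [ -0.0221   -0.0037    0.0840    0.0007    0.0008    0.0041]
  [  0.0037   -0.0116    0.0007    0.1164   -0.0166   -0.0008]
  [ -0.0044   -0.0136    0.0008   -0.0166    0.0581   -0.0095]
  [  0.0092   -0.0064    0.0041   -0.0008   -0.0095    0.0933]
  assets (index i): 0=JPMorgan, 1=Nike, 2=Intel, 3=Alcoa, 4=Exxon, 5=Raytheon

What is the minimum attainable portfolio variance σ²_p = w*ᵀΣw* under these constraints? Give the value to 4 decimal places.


x=Σ⁻¹μ = [1.2363  1.6179  0.5224  1.5140  3.6953  1.3200]
y=Σ⁻¹𝟙 = [12.1776  18.4418  14.8913  14.0959  28.4221  13.1428]
a=μᵀx=1.096546  b=𝟙ᵀx=9.905830  c=𝟙ᵀy=101.171567  D=ac−b²=12.813848
λ₁=(c·0.141−b)/D = (101.171567·0.141−9.905830)/12.813848 = 0.340207
λ₂=(a−b·0.141)/D = (1.096546−9.905830·0.141)/12.813848 = -0.023426
w* = 0.340207·x + -0.023426·y:
  w_0 = 0.340207·1.2363 + -0.023426·12.1776 = 0.1353  (JPMorgan)
  w_1 = 0.340207·1.6179 + -0.023426·18.4418 = 0.1184  (Nike)
  w_2 = 0.340207·0.5224 + -0.023426·14.8913 = -0.1711  (Intel)
  w_3 = 0.340207·1.5140 + -0.023426·14.0959 = 0.1849  (Alcoa)
  w_4 = 0.340207·3.6953 + -0.023426·28.4221 = 0.5914  (Exxon)
  w_5 = 0.340207·1.3200 + -0.023426·13.1428 = 0.1412  (Raytheon)
Σw_i=1.0000  μᵀw=0.1410
σ²=wᵀΣw=λ₁·μ_p+λ₂ = 0.340207·0.141 + -0.023426 = 0.024543 ≈ 0.0245

0.0245


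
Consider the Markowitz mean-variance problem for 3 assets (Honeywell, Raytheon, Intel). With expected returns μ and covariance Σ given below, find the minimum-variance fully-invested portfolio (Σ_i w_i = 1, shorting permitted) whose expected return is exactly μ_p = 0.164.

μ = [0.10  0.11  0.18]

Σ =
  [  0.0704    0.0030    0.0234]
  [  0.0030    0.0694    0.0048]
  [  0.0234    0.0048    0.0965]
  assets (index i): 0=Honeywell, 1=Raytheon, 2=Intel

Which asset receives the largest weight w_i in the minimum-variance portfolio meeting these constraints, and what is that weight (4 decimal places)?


x=Σ⁻¹μ = [0.8298  1.4390  1.5925]
y=Σ⁻¹𝟙 = [11.3222  13.4392  6.9487]
a=μᵀx=0.527919  b=𝟙ᵀx=3.861301  c=𝟙ᵀy=31.710108  D=ac−b²=1.830729
λ₁=(c·0.164−b)/D = (31.710108·0.164−3.861301)/1.830729 = 0.731488
λ₂=(a−b·0.164)/D = (0.527919−3.861301·0.164)/1.830729 = -0.057537
w* = 0.731488·x + -0.057537·y:
  w_0 = 0.731488·0.8298 + -0.057537·11.3222 = -0.0444  (Honeywell)
  w_1 = 0.731488·1.4390 + -0.057537·13.4392 = 0.2794  (Raytheon)
  w_2 = 0.731488·1.5925 + -0.057537·6.9487 = 0.7651  (Intel)
Σw_i=1.0000  μᵀw=0.1640
σ²=wᵀΣw=λ₁·μ_p+λ₂ = 0.731488·0.164 + -0.057537 = 0.062427 ≈ 0.0624

Intel (0.7651)


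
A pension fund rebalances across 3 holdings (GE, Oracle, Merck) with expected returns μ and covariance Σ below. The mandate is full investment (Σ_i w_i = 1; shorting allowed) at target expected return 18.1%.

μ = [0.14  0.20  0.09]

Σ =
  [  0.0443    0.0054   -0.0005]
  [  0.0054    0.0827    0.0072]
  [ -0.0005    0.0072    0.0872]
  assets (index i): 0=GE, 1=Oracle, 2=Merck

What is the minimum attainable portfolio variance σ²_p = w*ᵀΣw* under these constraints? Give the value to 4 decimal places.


0.0439

u=Σ⁻¹μ = [2.9077  2.1527  0.8710]
v=Σ⁻¹𝟙 = [21.5068  9.7485  10.7863]
a=μᵀu=0.916008  b=𝟙ᵀu=5.931420  c=𝟙ᵀv=42.041597  D=ac−b²=3.328692
λ₁=(c·0.181−b)/D = (42.041597·0.181−5.931420)/3.328692 = 0.504135
λ₂=(a−b·0.181)/D = (0.916008−5.931420·0.181)/3.328692 = -0.047340
w* = 0.504135·u + -0.047340·v:
  w_0 = 0.504135·2.9077 + -0.047340·21.5068 = 0.4477  (GE)
  w_1 = 0.504135·2.1527 + -0.047340·9.7485 = 0.6238  (Oracle)
  w_2 = 0.504135·0.8710 + -0.047340·10.7863 = -0.0715  (Merck)
Σw_i=1.0000  μᵀw=0.1810
σ²=wᵀΣw=λ₁·μ_p+λ₂ = 0.504135·0.181 + -0.047340 = 0.043909 ≈ 0.0439


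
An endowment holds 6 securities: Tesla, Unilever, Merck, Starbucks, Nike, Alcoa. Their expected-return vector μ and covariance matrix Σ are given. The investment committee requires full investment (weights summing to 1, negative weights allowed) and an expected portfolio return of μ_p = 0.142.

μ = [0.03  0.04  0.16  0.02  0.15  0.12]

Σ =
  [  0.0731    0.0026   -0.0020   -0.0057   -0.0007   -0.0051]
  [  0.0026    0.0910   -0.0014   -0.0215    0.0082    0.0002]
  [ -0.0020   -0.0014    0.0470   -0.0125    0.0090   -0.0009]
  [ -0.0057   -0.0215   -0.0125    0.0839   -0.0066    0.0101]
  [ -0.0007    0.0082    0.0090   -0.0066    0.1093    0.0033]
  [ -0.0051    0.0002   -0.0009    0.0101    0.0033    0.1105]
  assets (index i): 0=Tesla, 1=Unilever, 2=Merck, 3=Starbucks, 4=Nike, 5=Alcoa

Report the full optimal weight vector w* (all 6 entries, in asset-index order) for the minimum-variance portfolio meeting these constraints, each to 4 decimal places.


x=Σ⁻¹μ = [0.6387  0.5935  3.5082  0.9168  1.0674  1.0273]
y=Σ⁻¹𝟙 = [16.0845  15.1325  26.6794  20.4568  6.9166  7.9057]
a=μᵀx=0.905934  b=𝟙ᵀx=7.751840  c=𝟙ᵀy=93.175422  D=ac−b²=24.319721
λ₁=(c·0.142−b)/D = (93.175422·0.142−7.751840)/24.319721 = 0.225293
λ₂=(a−b·0.142)/D = (0.905934−7.751840·0.142)/24.319721 = -0.008011
w* = 0.225293·x + -0.008011·y:
  w_0 = 0.225293·0.6387 + -0.008011·16.0845 = 0.0150  (Tesla)
  w_1 = 0.225293·0.5935 + -0.008011·15.1325 = 0.0125  (Unilever)
  w_2 = 0.225293·3.5082 + -0.008011·26.6794 = 0.5766  (Merck)
  w_3 = 0.225293·0.9168 + -0.008011·20.4568 = 0.0427  (Starbucks)
  w_4 = 0.225293·1.0674 + -0.008011·6.9166 = 0.1851  (Nike)
  w_5 = 0.225293·1.0273 + -0.008011·7.9057 = 0.1681  (Alcoa)
Σw_i=1.0000  μᵀw=0.1420
σ²=wᵀΣw=λ₁·μ_p+λ₂ = 0.225293·0.142 + -0.008011 = 0.023981 ≈ 0.0240

0.0150  0.0125  0.5766  0.0427  0.1851  0.1681


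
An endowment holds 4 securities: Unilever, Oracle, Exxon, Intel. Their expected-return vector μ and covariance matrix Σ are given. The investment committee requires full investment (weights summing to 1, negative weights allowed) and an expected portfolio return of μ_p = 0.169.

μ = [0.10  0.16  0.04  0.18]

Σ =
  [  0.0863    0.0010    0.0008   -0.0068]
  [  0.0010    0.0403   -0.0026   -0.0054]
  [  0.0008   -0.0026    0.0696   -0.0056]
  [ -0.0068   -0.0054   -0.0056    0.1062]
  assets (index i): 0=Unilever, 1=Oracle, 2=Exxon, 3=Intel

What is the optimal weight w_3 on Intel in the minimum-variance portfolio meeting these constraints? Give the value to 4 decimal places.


0.3201

p=Σ⁻¹μ = [1.2618  4.2692  0.8838  2.0394]
q=Σ⁻¹𝟙 = [12.1010  27.2276  16.2461  12.4321]
a=μᵀp=1.211691  b=𝟙ᵀp=8.454147  c=𝟙ᵀq=68.006865  D=ac−b²=10.930701
λ₁=(c·0.169−b)/D = (68.006865·0.169−8.454147)/10.930701 = 0.278025
λ₂=(a−b·0.169)/D = (1.211691−8.454147·0.169)/10.930701 = -0.019858
w* = 0.278025·p + -0.019858·q:
  w_0 = 0.278025·1.2618 + -0.019858·12.1010 = 0.1105  (Unilever)
  w_1 = 0.278025·4.2692 + -0.019858·27.2276 = 0.6463  (Oracle)
  w_2 = 0.278025·0.8838 + -0.019858·16.2461 = -0.0769  (Exxon)
  w_3 = 0.278025·2.0394 + -0.019858·12.4321 = 0.3201  (Intel)
Σw_i=1.0000  μᵀw=0.1690
σ²=wᵀΣw=λ₁·μ_p+λ₂ = 0.278025·0.169 + -0.019858 = 0.027128 ≈ 0.0271


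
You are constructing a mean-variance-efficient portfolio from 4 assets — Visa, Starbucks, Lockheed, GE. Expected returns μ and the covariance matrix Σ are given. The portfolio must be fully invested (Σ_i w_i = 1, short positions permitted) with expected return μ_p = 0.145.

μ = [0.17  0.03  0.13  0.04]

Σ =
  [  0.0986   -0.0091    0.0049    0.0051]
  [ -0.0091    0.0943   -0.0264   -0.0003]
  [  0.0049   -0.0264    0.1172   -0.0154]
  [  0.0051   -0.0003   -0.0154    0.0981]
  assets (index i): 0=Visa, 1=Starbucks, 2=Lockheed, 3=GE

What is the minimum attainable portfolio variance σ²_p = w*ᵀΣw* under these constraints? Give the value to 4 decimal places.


0.0468

g=Σ⁻¹μ = [1.7108  0.8482  1.2978  0.5251]
h=Σ⁻¹𝟙 = [10.2951  15.3011  13.0940  11.7608]
a=μᵀg=0.505990  b=𝟙ᵀg=4.381860  c=𝟙ᵀh=50.451064  D=ac−b²=6.327033
λ₁=(c·0.145−b)/D = (50.451064·0.145−4.381860)/6.327033 = 0.463652
λ₂=(a−b·0.145)/D = (0.505990−4.381860·0.145)/6.327033 = -0.020449
w* = 0.463652·g + -0.020449·h:
  w_0 = 0.463652·1.7108 + -0.020449·10.2951 = 0.5827  (Visa)
  w_1 = 0.463652·0.8482 + -0.020449·15.3011 = 0.0804  (Starbucks)
  w_2 = 0.463652·1.2978 + -0.020449·13.0940 = 0.3340  (Lockheed)
  w_3 = 0.463652·0.5251 + -0.020449·11.7608 = 0.0030  (GE)
Σw_i=1.0000  μᵀw=0.1450
σ²=wᵀΣw=λ₁·μ_p+λ₂ = 0.463652·0.145 + -0.020449 = 0.046781 ≈ 0.0468


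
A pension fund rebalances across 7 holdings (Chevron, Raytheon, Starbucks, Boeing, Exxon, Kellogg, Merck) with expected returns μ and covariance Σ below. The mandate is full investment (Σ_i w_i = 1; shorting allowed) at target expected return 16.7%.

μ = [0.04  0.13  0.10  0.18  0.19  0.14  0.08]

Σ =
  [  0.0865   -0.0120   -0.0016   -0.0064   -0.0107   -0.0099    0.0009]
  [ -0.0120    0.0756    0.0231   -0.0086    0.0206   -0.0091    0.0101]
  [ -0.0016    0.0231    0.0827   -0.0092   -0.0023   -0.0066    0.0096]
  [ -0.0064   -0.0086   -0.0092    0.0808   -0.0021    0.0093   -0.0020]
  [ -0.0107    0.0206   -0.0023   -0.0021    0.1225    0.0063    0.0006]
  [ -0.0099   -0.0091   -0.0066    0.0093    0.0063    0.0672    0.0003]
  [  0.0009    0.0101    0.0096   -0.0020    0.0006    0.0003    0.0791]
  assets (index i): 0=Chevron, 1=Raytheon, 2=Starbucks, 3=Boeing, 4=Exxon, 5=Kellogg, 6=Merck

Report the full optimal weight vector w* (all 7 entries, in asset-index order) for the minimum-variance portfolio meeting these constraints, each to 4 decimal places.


g=Σ⁻¹μ = [1.2974  1.6465  1.1750  2.4443  1.3377  2.1461  0.6873]
h=Σ⁻¹𝟙 = [17.4734  13.3006  10.8339  14.8072  6.9588  17.5755  9.6852]
a=μᵀg=1.433010  b=𝟙ᵀg=10.734243  c=𝟙ᵀh=90.634496  D=ac−b²=14.656178
λ₁=(c·0.167−b)/D = (90.634496·0.167−10.734243)/14.656178 = 0.300332
λ₂=(a−b·0.167)/D = (1.433010−10.734243·0.167)/14.656178 = -0.024536
w* = 0.300332·g + -0.024536·h:
  w_0 = 0.300332·1.2974 + -0.024536·17.4734 = -0.0391  (Chevron)
  w_1 = 0.300332·1.6465 + -0.024536·13.3006 = 0.1682  (Raytheon)
  w_2 = 0.300332·1.1750 + -0.024536·10.8339 = 0.0871  (Starbucks)
  w_3 = 0.300332·2.4443 + -0.024536·14.8072 = 0.3708  (Boeing)
  w_4 = 0.300332·1.3377 + -0.024536·6.9588 = 0.2310  (Exxon)
  w_5 = 0.300332·2.1461 + -0.024536·17.5755 = 0.2133  (Kellogg)
  w_6 = 0.300332·0.6873 + -0.024536·9.6852 = -0.0312  (Merck)
Σw_i=1.0000  μᵀw=0.1670
σ²=wᵀΣw=λ₁·μ_p+λ₂ = 0.300332·0.167 + -0.024536 = 0.025619 ≈ 0.0256

-0.0391  0.1682  0.0871  0.3708  0.2310  0.2133  -0.0312


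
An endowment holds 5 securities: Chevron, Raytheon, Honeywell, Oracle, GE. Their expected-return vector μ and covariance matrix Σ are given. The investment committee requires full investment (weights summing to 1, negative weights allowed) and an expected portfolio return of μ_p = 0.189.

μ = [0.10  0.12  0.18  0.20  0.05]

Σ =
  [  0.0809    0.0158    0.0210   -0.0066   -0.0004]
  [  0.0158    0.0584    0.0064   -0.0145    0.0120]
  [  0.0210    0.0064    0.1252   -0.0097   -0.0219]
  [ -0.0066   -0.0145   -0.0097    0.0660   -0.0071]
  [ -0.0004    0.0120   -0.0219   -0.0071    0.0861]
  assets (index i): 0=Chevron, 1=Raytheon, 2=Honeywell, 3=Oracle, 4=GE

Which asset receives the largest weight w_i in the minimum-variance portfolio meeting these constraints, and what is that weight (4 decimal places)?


x=Σ⁻¹μ = [0.6443  2.4830  1.6865  3.9952  0.9961]
y=Σ⁻¹𝟙 = [8.4794  16.5293  9.8676  22.5571  13.7200]
a=μᵀx=1.514801  b=𝟙ᵀx=9.805027  c=𝟙ᵀy=71.153330  D=ac−b²=11.644601
λ₁=(c·0.189−b)/D = (71.153330·0.189−9.805027)/11.644601 = 0.312845
λ₂=(a−b·0.189)/D = (1.514801−9.805027·0.189)/11.644601 = -0.029056
w* = 0.312845·x + -0.029056·y:
  w_0 = 0.312845·0.6443 + -0.029056·8.4794 = -0.0448  (Chevron)
  w_1 = 0.312845·2.4830 + -0.029056·16.5293 = 0.2965  (Raytheon)
  w_2 = 0.312845·1.6865 + -0.029056·9.8676 = 0.2409  (Honeywell)
  w_3 = 0.312845·3.9952 + -0.029056·22.5571 = 0.5945  (Oracle)
  w_4 = 0.312845·0.9961 + -0.029056·13.7200 = -0.0870  (GE)
Σw_i=1.0000  μᵀw=0.1890
σ²=wᵀΣw=λ₁·μ_p+λ₂ = 0.312845·0.189 + -0.029056 = 0.030071 ≈ 0.0301

Oracle (0.5945)


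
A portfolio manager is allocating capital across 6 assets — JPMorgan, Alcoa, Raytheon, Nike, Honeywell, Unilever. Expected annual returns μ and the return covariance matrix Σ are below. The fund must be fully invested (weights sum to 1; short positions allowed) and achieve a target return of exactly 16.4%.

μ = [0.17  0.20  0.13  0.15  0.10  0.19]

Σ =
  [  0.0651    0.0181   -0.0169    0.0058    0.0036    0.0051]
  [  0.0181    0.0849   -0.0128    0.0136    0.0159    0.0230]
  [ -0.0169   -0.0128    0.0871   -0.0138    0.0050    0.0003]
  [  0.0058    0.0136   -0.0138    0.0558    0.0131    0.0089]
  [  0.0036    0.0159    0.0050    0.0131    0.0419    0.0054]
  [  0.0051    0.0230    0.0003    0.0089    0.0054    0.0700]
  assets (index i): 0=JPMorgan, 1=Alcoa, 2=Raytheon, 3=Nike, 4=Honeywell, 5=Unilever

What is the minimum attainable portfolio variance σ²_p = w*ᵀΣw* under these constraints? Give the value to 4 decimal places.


u=Σ⁻¹μ = [2.5424  1.2547  2.5130  2.3565  0.4269  1.7735]
v=Σ⁻¹𝟙 = [15.9225  3.5827  16.6723  14.9624  13.3181  8.9472]
a=μᵀu=1.742957  b=𝟙ᵀu=10.866926  c=𝟙ᵀv=73.405337  D=ac−b²=9.852306
λ₁=(c·0.164−b)/D = (73.405337·0.164−10.866926)/9.852306 = 0.118911
λ₂=(a−b·0.164)/D = (1.742957−10.866926·0.164)/9.852306 = -0.003981
w* = 0.118911·u + -0.003981·v:
  w_0 = 0.118911·2.5424 + -0.003981·15.9225 = 0.2389  (JPMorgan)
  w_1 = 0.118911·1.2547 + -0.003981·3.5827 = 0.1349  (Alcoa)
  w_2 = 0.118911·2.5130 + -0.003981·16.6723 = 0.2325  (Raytheon)
  w_3 = 0.118911·2.3565 + -0.003981·14.9624 = 0.2207  (Nike)
  w_4 = 0.118911·0.4269 + -0.003981·13.3181 = -0.0023  (Honeywell)
  w_5 = 0.118911·1.7735 + -0.003981·8.9472 = 0.1753  (Unilever)
Σw_i=1.0000  μᵀw=0.1640
σ²=wᵀΣw=λ₁·μ_p+λ₂ = 0.118911·0.164 + -0.003981 = 0.015521 ≈ 0.0155

0.0155


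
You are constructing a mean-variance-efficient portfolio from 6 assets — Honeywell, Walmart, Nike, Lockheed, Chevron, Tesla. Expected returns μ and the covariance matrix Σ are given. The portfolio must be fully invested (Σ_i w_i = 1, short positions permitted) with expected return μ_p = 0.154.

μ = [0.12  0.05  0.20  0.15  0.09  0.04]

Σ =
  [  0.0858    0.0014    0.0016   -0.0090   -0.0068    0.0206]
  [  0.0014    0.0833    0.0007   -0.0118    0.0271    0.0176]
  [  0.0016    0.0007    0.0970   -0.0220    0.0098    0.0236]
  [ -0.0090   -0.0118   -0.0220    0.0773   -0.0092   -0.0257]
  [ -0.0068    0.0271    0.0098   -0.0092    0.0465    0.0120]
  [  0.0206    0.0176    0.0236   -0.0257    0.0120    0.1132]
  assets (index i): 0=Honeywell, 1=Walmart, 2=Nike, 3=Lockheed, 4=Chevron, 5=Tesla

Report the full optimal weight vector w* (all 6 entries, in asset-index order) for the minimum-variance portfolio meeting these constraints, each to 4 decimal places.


0.1978  -0.0002  0.3201  0.3369  0.1982  -0.0528

p=Σ⁻¹μ = [1.8642  0.3179  2.5485  3.1600  2.1303  -0.0750]
q=Σ⁻¹𝟙 = [13.9313  7.2600  11.8846  23.3770  19.9123  5.8887]
a=μᵀp=1.412031  b=𝟙ᵀp=9.945899  c=𝟙ᵀq=82.254058  D=ac−b²=17.224402
λ₁=(c·0.154−b)/D = (82.254058·0.154−9.945899)/17.224402 = 0.157987
λ₂=(a−b·0.154)/D = (1.412031−9.945899·0.154)/17.224402 = -0.006946
w* = 0.157987·p + -0.006946·q:
  w_0 = 0.157987·1.8642 + -0.006946·13.9313 = 0.1978  (Honeywell)
  w_1 = 0.157987·0.3179 + -0.006946·7.2600 = -0.0002  (Walmart)
  w_2 = 0.157987·2.5485 + -0.006946·11.8846 = 0.3201  (Nike)
  w_3 = 0.157987·3.1600 + -0.006946·23.3770 = 0.3369  (Lockheed)
  w_4 = 0.157987·2.1303 + -0.006946·19.9123 = 0.1982  (Chevron)
  w_5 = 0.157987·-0.0750 + -0.006946·5.8887 = -0.0528  (Tesla)
Σw_i=1.0000  μᵀw=0.1540
σ²=wᵀΣw=λ₁·μ_p+λ₂ = 0.157987·0.154 + -0.006946 = 0.017384 ≈ 0.0174


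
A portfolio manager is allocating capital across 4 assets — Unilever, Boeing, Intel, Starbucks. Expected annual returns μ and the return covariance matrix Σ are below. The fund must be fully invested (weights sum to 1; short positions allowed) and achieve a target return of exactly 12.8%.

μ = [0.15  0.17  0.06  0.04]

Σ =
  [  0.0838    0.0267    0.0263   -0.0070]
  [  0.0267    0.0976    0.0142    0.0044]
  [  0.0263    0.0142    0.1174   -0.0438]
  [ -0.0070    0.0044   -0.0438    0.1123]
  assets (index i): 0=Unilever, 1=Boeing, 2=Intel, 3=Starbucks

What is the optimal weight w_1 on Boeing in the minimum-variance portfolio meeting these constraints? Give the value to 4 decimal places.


p=Σ⁻¹μ = [1.3368  1.3211  0.2299  0.4774]
q=Σ⁻¹𝟙 = [7.6867  5.9185  11.1113  13.4857]
a=μᵀp=0.458000  b=𝟙ᵀp=3.365262  c=𝟙ᵀq=38.202233  D=ac−b²=6.171640
λ₁=(c·0.128−b)/D = (38.202233·0.128−3.365262)/6.171640 = 0.247037
λ₂=(a−b·0.128)/D = (0.458000−3.365262·0.128)/6.171640 = 0.004415
w* = 0.247037·p + 0.004415·q:
  w_0 = 0.247037·1.3368 + 0.004415·7.6867 = 0.3642  (Unilever)
  w_1 = 0.247037·1.3211 + 0.004415·5.9185 = 0.3525  (Boeing)
  w_2 = 0.247037·0.2299 + 0.004415·11.1113 = 0.1059  (Intel)
  w_3 = 0.247037·0.4774 + 0.004415·13.4857 = 0.1775  (Starbucks)
Σw_i=1.0000  μᵀw=0.1280
σ²=wᵀΣw=λ₁·μ_p+λ₂ = 0.247037·0.128 + 0.004415 = 0.036036 ≈ 0.0360

0.3525


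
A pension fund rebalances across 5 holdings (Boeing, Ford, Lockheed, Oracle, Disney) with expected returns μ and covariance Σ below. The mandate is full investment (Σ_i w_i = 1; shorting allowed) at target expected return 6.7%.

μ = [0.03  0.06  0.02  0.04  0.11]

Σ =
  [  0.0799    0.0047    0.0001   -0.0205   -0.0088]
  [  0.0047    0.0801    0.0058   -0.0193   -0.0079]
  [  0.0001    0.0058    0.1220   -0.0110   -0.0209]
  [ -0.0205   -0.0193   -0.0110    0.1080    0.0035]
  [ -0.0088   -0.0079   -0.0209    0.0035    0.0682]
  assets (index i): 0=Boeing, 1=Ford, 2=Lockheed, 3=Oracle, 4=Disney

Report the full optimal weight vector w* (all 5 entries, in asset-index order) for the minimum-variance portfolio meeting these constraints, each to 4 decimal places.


0.1542  0.2088  0.1109  0.1464  0.3798

x=Σ⁻¹μ = [0.7019  1.0255  0.5085  0.6757  1.9434]
y=Σ⁻¹𝟙 = [18.1074  16.5850  12.6181  16.2338  21.9540]
a=μᵀx=0.333560  b=𝟙ᵀx=4.854981  c=𝟙ᵀy=85.498325  D=ac−b²=4.948003
λ₁=(c·0.067−b)/D = (85.498325·0.067−4.854981)/4.948003 = 0.176517
λ₂=(a−b·0.067)/D = (0.333560−4.854981·0.067)/4.948003 = 0.001673
w* = 0.176517·x + 0.001673·y:
  w_0 = 0.176517·0.7019 + 0.001673·18.1074 = 0.1542  (Boeing)
  w_1 = 0.176517·1.0255 + 0.001673·16.5850 = 0.2088  (Ford)
  w_2 = 0.176517·0.5085 + 0.001673·12.6181 = 0.1109  (Lockheed)
  w_3 = 0.176517·0.6757 + 0.001673·16.2338 = 0.1464  (Oracle)
  w_4 = 0.176517·1.9434 + 0.001673·21.9540 = 0.3798  (Disney)
Σw_i=1.0000  μᵀw=0.0670
σ²=wᵀΣw=λ₁·μ_p+λ₂ = 0.176517·0.067 + 0.001673 = 0.013499 ≈ 0.0135


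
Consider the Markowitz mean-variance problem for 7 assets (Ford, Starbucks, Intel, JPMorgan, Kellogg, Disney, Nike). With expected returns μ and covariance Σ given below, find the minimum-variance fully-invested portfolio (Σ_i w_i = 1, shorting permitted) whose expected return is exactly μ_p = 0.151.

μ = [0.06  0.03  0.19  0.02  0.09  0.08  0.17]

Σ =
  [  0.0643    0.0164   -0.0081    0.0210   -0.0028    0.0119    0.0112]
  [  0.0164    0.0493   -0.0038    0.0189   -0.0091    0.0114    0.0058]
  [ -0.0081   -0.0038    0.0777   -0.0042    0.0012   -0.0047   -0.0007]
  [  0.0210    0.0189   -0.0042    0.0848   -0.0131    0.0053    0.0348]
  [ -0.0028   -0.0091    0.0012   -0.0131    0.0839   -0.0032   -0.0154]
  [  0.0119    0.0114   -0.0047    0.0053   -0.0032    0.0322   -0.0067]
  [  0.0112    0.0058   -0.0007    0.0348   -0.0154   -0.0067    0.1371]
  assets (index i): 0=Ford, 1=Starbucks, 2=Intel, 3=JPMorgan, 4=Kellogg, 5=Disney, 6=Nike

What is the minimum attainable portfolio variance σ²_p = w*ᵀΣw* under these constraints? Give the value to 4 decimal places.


0.0201

x=Σ⁻¹μ = [0.5745  0.1336  2.6718  -0.4518  1.4177  3.1692  1.6298]
y=Σ⁻¹𝟙 = [6.4596  12.6601  16.0321  5.5800  16.7591  28.9788  8.1948]
a=μᵀx=1.195278  b=𝟙ᵀx=9.144811  c=𝟙ᵀy=94.664421  D=ac−b²=29.522770
λ₁=(c·0.151−b)/D = (94.664421·0.151−9.144811)/29.522770 = 0.174425
λ₂=(a−b·0.151)/D = (1.195278−9.144811·0.151)/29.522770 = -0.006286
w* = 0.174425·x + -0.006286·y:
  w_0 = 0.174425·0.5745 + -0.006286·6.4596 = 0.0596  (Ford)
  w_1 = 0.174425·0.1336 + -0.006286·12.6601 = -0.0563  (Starbucks)
  w_2 = 0.174425·2.6718 + -0.006286·16.0321 = 0.3652  (Intel)
  w_3 = 0.174425·-0.4518 + -0.006286·5.5800 = -0.1139  (JPMorgan)
  w_4 = 0.174425·1.4177 + -0.006286·16.7591 = 0.1419  (Kellogg)
  w_5 = 0.174425·3.1692 + -0.006286·28.9788 = 0.3706  (Disney)
  w_6 = 0.174425·1.6298 + -0.006286·8.1948 = 0.2328  (Nike)
Σw_i=1.0000  μᵀw=0.1510
σ²=wᵀΣw=λ₁·μ_p+λ₂ = 0.174425·0.151 + -0.006286 = 0.020052 ≈ 0.0201


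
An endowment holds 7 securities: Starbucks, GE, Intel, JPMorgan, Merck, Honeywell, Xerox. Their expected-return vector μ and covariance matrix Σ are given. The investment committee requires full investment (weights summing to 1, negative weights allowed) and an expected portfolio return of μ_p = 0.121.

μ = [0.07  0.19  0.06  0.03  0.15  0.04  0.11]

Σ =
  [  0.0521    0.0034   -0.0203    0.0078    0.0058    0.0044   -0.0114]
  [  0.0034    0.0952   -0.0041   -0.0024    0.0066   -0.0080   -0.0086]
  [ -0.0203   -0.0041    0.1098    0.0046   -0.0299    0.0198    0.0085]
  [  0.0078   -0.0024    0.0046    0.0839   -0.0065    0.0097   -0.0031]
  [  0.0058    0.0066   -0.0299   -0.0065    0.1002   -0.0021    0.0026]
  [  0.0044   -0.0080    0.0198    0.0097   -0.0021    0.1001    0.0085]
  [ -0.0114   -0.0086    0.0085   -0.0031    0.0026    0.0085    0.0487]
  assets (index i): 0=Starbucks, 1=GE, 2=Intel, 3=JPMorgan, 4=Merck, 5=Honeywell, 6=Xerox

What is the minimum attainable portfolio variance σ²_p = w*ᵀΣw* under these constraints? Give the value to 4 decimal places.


u=Σ⁻¹μ = [2.0635  2.1336  1.1915  0.3869  1.5436  -0.0037  2.8534]
v=Σ⁻¹𝟙 = [26.4568  12.2663  14.6083  10.4344  12.0941  3.9809  25.6672]
a=μᵀu=1.178194  b=𝟙ᵀu=10.168829  c=𝟙ᵀv=105.507838  D=ac−b²=20.903651
λ₁=(c·0.121−b)/D = (105.507838·0.121−10.168829)/20.903651 = 0.124266
λ₂=(a−b·0.121)/D = (1.178194−10.168829·0.121)/20.903651 = -0.002499
w* = 0.124266·u + -0.002499·v:
  w_0 = 0.124266·2.0635 + -0.002499·26.4568 = 0.1903  (Starbucks)
  w_1 = 0.124266·2.1336 + -0.002499·12.2663 = 0.2345  (GE)
  w_2 = 0.124266·1.1915 + -0.002499·14.6083 = 0.1116  (Intel)
  w_3 = 0.124266·0.3869 + -0.002499·10.4344 = 0.0220  (JPMorgan)
  w_4 = 0.124266·1.5436 + -0.002499·12.0941 = 0.1616  (Merck)
  w_5 = 0.124266·-0.0037 + -0.002499·3.9809 = -0.0104  (Honeywell)
  w_6 = 0.124266·2.8534 + -0.002499·25.6672 = 0.2904  (Xerox)
Σw_i=1.0000  μᵀw=0.1210
σ²=wᵀΣw=λ₁·μ_p+λ₂ = 0.124266·0.121 + -0.002499 = 0.012537 ≈ 0.0125

0.0125
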